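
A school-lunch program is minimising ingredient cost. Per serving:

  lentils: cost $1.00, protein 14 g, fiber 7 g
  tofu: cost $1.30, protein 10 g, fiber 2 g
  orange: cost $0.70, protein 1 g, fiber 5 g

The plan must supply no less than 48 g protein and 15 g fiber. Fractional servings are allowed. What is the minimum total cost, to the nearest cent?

$3.43

The cheapest plan sits at a corner of the feasible region — with two constraints it uses at most two foods.
lentils only: max(48/14, 15/7) = 3.429 servings → $3.43.
tofu only: max(48/10, 15/2) = 7.5 servings → $9.75.
orange only: max(48/1, 15/5) = 48 servings → $33.60.
lentils + tofu with both tight: 1.286 servings and 3 servings → $5.19.
lentils + orange: the both-tight solution has a negative serving — not a feasible corner.
tofu + orange with both tight: 4.688 servings and 1.125 servings → $6.88.
So the least-cost plan costs $3.43.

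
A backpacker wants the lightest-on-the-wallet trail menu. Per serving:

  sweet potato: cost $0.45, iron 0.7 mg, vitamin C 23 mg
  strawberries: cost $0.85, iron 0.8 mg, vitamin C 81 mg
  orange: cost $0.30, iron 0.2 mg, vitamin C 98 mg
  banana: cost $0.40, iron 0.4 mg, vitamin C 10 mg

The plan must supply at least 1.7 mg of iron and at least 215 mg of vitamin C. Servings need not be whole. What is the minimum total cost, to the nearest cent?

$1.39

At the optimum either one food covers both requirements or two foods hit both targets exactly; no other combination can be cheaper.
sweet potato only: max(1.7/0.7, 215/23) = 9.348 servings → $4.21.
strawberries only: max(1.7/0.8, 215/81) = 2.654 servings → $2.26.
orange only: max(1.7/0.2, 215/98) = 8.5 servings → $2.55.
banana only: max(1.7/0.4, 215/10) = 21.5 servings → $8.60.
sweet potato + strawberries: intersection lies outside the first quadrant.
sweet potato + orange with both tight: 1.931 servings and 1.741 servings → $1.39.
sweet potato + banana: intersection lies outside the first quadrant.
strawberries + orange with both tight: 1.987 servings and 0.5514 servings → $1.85.
strawberries + banana: the both-tight solution has a negative serving — not a feasible corner.
orange + banana with both tight: 1.855 servings and 3.323 servings → $1.89.
So the least-cost plan costs $1.39.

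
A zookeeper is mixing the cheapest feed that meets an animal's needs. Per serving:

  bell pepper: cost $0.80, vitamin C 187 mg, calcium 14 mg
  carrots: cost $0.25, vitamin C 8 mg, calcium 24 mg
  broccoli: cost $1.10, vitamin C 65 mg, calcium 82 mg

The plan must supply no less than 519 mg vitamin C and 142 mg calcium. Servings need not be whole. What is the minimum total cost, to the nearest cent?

$3.17

A basic optimal solution has at most two foods positive. Try each food alone and each pair with both targets met exactly.
bell pepper only: max(519/187, 142/14) = 10.14 servings → $8.11.
carrots only: max(519/8, 142/24) = 64.88 servings → $16.22.
broccoli only: max(519/65, 142/82) = 7.985 servings → $8.78.
bell pepper + carrots with both tight: 2.587 servings and 4.408 servings → $3.17.
bell pepper + broccoli with both tight: 2.311 servings and 1.337 servings → $3.32.
carrots + broccoli: intersection lies outside the first quadrant.
The minimum over all feasible corners is $3.17.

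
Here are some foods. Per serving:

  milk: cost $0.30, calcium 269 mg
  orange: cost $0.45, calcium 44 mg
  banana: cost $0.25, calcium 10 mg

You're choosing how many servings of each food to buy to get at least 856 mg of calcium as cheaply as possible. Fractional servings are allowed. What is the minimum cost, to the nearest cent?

$0.95

Cost per mg of calcium: milk $0.0011, orange $0.0102, banana $0.0250.
With no serving limits, use only milk: 856 mg / 269 mg = 3.182 servings × $0.30 = $0.95.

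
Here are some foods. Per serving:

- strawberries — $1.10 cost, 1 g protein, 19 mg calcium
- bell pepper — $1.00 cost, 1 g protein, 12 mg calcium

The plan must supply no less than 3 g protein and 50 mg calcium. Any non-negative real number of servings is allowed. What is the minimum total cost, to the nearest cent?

strawberries only: max(3/1, 50/19) = 3 servings → $3.30.
bell pepper only: max(3/1, 50/12) = 4.167 servings → $4.17.
strawberries + bell pepper with both tight: 2 servings and 1 serving → $3.20.
So the least-cost plan costs $3.20.

$3.20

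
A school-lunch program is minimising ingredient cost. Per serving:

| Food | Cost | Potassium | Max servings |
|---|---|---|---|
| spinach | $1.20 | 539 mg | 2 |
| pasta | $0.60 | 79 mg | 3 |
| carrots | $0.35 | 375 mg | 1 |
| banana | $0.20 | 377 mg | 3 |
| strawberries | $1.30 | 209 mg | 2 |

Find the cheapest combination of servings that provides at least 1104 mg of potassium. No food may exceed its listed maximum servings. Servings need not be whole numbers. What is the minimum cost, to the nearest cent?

$0.59

Cost per mg of potassium: banana $0.0005, carrots $0.0009, spinach $0.0022, strawberries $0.0062, pasta $0.0076.
Take 2.928 servings of banana: +1104.0 mg potassium for $0.59 (total $0.59, still need 0.0 mg).
Filling from the cheapest source first is optimal under one linear minimum: $0.59.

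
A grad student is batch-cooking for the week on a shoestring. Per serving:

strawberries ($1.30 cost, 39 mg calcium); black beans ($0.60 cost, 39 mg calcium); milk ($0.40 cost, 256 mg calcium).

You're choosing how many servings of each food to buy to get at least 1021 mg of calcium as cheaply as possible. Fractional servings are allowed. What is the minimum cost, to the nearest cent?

Cost per mg of calcium: milk $0.0016, black beans $0.0154, strawberries $0.0333.
With no serving limits, use only milk: 1021 mg / 256 mg = 3.988 servings × $0.40 = $1.60.

$1.60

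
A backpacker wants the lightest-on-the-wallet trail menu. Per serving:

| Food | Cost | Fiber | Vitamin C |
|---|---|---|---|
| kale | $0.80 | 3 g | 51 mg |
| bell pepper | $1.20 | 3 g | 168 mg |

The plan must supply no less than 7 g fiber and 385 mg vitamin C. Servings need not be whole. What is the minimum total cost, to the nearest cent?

At the optimum either one food covers both requirements or two foods hit both targets exactly; no other combination can be cheaper.
kale only: max(7/3, 385/51) = 7.549 servings → $6.04.
bell pepper only: max(7/3, 385/168) = 2.333 servings → $2.80.
kale + bell pepper with both tight: 0.05983 servings and 2.274 servings → $2.78.
The minimum over all feasible corners is $2.78.

$2.78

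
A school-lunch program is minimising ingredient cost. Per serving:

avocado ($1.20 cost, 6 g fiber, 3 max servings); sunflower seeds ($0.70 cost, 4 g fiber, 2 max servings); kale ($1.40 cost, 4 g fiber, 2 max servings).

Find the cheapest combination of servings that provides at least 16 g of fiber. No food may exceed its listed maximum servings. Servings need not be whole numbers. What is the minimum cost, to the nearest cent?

Cost per g of fiber: sunflower seeds $0.1750, avocado $0.2000, kale $0.3500.
Take 2 servings of sunflower seeds: +8.0 g fiber for $1.40 (total $1.40, still need 8.0 g).
Take 1.333 servings of avocado: +8.0 g fiber for $1.60 (total $3.00, still need 0.0 g).
Filling from the cheapest source first is optimal under one linear minimum: $3.00.

$3.00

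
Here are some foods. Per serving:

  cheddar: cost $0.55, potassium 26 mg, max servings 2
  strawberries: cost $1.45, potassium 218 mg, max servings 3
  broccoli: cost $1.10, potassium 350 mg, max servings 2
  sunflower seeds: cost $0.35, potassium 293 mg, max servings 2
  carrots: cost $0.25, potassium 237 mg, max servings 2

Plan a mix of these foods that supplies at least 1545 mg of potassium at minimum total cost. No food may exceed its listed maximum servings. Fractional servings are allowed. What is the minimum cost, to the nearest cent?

Cost per mg of potassium: carrots $0.0011, sunflower seeds $0.0012, broccoli $0.0031, strawberries $0.0067, cheddar $0.0212.
Take 2 servings of carrots: +474.0 mg potassium for $0.50 (total $0.50, still need 1071.0 mg).
Take 2 servings of sunflower seeds: +586.0 mg potassium for $0.70 (total $1.20, still need 485.0 mg).
Take 1.386 servings of broccoli: +485.0 mg potassium for $1.52 (total $2.72, still need 0.0 mg).
Greedy by cheapest-per-mg is optimal for a single linear constraint, so the minimum cost is $2.72.

$2.72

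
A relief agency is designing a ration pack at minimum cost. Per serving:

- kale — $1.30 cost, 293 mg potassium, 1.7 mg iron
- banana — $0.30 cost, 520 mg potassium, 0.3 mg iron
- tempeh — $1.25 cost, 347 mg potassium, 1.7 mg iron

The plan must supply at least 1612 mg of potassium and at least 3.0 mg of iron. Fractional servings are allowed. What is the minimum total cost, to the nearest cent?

The cheapest plan sits at a corner of the feasible region — with two constraints it uses at most two foods.
kale only: max(1612/293, 3.0/1.7) = 5.502 servings → $7.15.
banana only: max(1612/520, 3.0/0.3) = 10 servings → $3.00.
tempeh only: max(1612/347, 3.0/1.7) = 4.646 servings → $5.81.
kale + banana with both tight: 1.352 servings and 2.338 servings → $2.46.
kale + tempeh: intersection lies outside the first quadrant.
banana + tempeh with both tight: 2.179 servings and 1.38 servings → $2.38.
The minimum over all feasible corners is $2.38.

$2.38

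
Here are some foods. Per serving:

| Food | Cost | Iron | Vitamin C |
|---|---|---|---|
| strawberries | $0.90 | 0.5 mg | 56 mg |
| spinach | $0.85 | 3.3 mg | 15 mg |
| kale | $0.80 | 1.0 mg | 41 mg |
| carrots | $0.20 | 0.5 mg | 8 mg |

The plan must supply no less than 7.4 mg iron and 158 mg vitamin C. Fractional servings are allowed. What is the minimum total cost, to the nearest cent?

An LP optimum is at a vertex; with two nutrient constraints at most two foods are used. Check each candidate.
strawberries only: max(7.4/0.5, 158/56) = 14.8 servings → $13.32.
spinach only: max(7.4/3.3, 158/15) = 10.53 servings → $8.95.
kale only: max(7.4/1.0, 158/41) = 7.4 servings → $5.92.
carrots only: max(7.4/0.5, 158/8) = 19.75 servings → $3.95.
strawberries + spinach with both tight: 2.315 servings and 1.892 servings → $3.69.
strawberries + kale: the both-tight solution has a negative serving — not a feasible corner.
strawberries + carrots with both tight: 0.825 servings and 13.97 servings → $3.54.
spinach + kale with both tight: 1.209 servings and 3.411 servings → $3.76.
spinach + carrots with both targets exact would need a negative amount; discard.
kale + carrots with both tight: 1.584 servings and 11.63 servings → $3.59.
The minimum over all feasible corners is $3.54.

$3.54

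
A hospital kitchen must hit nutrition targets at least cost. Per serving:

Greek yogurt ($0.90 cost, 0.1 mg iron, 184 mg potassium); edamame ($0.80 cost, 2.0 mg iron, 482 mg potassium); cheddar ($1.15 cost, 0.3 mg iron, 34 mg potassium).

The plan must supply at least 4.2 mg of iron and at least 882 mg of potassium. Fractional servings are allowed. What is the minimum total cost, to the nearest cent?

$1.68

Greek yogurt only: max(4.2/0.1, 882/184) = 42 servings → $37.80.
edamame only: max(4.2/2.0, 882/482) = 2.1 servings → $1.68.
cheddar only: max(4.2/0.3, 882/34) = 25.94 servings → $29.83.
Greek yogurt + edamame: intersection lies outside the first quadrant.
Greek yogurt + cheddar with both tight: 2.351 servings and 13.22 servings → $17.31.
edamame + cheddar with both tight: 1.59 servings and 3.399 servings → $5.18.
Cheapest feasible corner: $1.68.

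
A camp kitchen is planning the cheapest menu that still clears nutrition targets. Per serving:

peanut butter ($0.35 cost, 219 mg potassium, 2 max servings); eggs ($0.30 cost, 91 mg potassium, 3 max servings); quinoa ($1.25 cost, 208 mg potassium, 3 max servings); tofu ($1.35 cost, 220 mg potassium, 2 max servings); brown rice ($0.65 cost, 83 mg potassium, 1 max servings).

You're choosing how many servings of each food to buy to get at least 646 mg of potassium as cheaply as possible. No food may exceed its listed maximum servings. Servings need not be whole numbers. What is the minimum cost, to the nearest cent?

$1.39

Cost per mg of potassium: peanut butter $0.0016, eggs $0.0033, quinoa $0.0060, tofu $0.0061, brown rice $0.0078.
Take 2 servings of peanut butter: +438.0 mg potassium for $0.70 (total $0.70, still need 208.0 mg).
Take 2.286 servings of eggs: +208.0 mg potassium for $0.69 (total $1.39, still need 0.0 mg).
Filling from the cheapest source first is optimal under one linear minimum: $1.39.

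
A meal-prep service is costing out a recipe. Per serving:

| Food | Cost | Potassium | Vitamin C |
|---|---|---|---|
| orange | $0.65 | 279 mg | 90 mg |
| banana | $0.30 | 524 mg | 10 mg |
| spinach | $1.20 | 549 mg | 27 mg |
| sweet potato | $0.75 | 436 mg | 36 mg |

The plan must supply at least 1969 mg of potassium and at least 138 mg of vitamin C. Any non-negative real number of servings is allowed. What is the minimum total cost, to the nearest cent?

$1.71

Two binding constraints pin down two serving amounts, so the optimal mix uses at most two foods. The candidates are each food alone (scaled to the tighter of potassium/vitamin C) and each pair with both constraints tight.
orange only: max(1969/279, 138/90) = 7.057 servings → $4.59.
banana only: max(1969/524, 138/10) = 13.8 servings → $4.14.
spinach only: max(1969/549, 138/27) = 5.111 servings → $6.13.
sweet potato only: max(1969/436, 138/36) = 4.516 servings → $3.39.
orange + banana with both tight: 1.186 servings and 3.126 servings → $1.71.
orange + spinach with both tight: 0.5397 servings and 3.312 servings → $4.33.
orange + sweet potato: the both-tight solution has a negative serving — not a feasible corner.
banana + spinach with both targets exact would need a negative amount; discard.
banana + sweet potato with both tight: 0.7388 servings and 3.628 servings → $2.94.
spinach + sweet potato with both tight: 1.341 servings and 2.828 servings → $3.73.
So the least-cost plan costs $1.71.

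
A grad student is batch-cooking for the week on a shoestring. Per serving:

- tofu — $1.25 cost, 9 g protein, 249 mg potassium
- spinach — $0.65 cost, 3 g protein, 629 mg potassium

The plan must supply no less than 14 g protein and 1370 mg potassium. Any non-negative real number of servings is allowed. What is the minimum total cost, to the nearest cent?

tofu only: max(14/9, 1370/249) = 5.502 servings → $6.88.
spinach only: max(14/3, 1370/629) = 4.667 servings → $3.03.
tofu + spinach with both tight: 0.9556 servings and 1.8 servings → $2.36.
So the least-cost plan costs $2.36.

$2.36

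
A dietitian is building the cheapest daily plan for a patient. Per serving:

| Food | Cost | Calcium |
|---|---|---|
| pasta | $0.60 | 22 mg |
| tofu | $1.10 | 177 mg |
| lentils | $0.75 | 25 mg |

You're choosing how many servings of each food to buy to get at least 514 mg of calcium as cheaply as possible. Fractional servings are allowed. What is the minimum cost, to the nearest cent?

$3.19

Cost per mg of calcium: tofu $0.0062, pasta $0.0273, lentils $0.0300.
With no serving limits, use only tofu: 514 mg / 177 mg = 2.904 servings × $1.10 = $3.19.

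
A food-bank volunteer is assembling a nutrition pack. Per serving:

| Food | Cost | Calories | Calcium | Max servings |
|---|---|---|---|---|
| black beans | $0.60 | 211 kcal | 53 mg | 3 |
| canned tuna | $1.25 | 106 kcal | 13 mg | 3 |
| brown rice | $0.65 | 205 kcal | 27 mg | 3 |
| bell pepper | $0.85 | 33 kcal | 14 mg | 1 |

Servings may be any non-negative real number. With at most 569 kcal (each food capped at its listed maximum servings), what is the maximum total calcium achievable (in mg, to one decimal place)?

Calcium per kcal: bell pepper 0.4242, black beans 0.2512, brown rice 0.1317, canned tuna 0.1226.
Take 1 serving of bell pepper: uses 33 kcal, +14.0 mg calcium (running total 14.0 mg).
Take 2.54 servings of black beans: uses 536 kcal, +134.6 mg calcium (running total 148.6 mg).
Filling greedily by calcium-per-kcal is optimal for one linear limit, giving 148.6 mg.

148.6 mg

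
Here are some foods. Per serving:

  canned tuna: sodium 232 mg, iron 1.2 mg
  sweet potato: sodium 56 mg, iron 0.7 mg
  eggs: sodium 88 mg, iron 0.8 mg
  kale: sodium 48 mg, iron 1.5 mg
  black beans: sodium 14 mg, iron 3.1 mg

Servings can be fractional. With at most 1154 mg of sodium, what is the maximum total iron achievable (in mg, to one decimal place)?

255.5 mg

Iron per mg sodium: black beans 0.2214, kale 0.03125, sweet potato 0.0125, eggs 0.009091, canned tuna 0.005172.
With no serving limits, spend the whole sodium allowance on black beans: 1154 mg / 14 mg × 3.1 mg = 255.5 mg.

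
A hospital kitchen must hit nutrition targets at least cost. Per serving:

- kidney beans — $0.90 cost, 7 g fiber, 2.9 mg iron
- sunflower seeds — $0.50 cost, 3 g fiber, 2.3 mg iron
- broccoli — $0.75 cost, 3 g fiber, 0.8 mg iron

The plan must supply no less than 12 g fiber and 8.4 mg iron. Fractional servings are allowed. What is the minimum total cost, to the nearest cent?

$1.91

For a min-cost LP with two ≥-constraints, a basic feasible solution has at most two positive variables.
kidney beans only: max(12/7, 8.4/2.9) = 2.897 servings → $2.61.
sunflower seeds only: max(12/3, 8.4/2.3) = 4 servings → $2.00.
broccoli only: max(12/3, 8.4/0.8) = 10.5 servings → $7.88.
kidney beans + sunflower seeds with both tight: 0.3243 servings and 3.243 servings → $1.91.
kidney beans + broccoli with both targets exact would need a negative amount; discard.
sunflower seeds + broccoli with both tight: 3.467 servings and 0.5333 servings → $2.13.
Cheapest feasible corner: $1.91.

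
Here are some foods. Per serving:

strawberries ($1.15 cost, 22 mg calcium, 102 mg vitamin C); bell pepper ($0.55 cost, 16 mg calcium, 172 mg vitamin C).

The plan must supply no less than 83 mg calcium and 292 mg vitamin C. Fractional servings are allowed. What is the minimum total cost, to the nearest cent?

$2.85

At the optimum either one food covers both requirements or two foods hit both targets exactly; no other combination can be cheaper.
strawberries only: max(83/22, 292/102) = 3.773 servings → $4.34.
bell pepper only: max(83/16, 292/172) = 5.188 servings → $2.85.
strawberries + bell pepper: intersection lies outside the first quadrant.
So the least-cost plan costs $2.85.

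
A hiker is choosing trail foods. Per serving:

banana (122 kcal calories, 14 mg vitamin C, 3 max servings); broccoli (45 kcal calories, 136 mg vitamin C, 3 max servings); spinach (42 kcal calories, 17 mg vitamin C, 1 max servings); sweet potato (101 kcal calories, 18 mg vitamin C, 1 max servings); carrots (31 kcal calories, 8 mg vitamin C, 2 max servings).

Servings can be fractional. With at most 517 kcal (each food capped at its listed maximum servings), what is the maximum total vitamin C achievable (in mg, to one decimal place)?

479.3 mg

Vitamin C per kcal: broccoli 3.022, spinach 0.4048, carrots 0.2581, sweet potato 0.1782, banana 0.1148.
Take 3 servings of broccoli: uses 135 kcal, +408.0 mg vitamin C (running total 408.0 mg).
Take 1 serving of spinach: uses 42 kcal, +17.0 mg vitamin C (running total 425.0 mg).
Take 2 servings of carrots: uses 62 kcal, +16.0 mg vitamin C (running total 441.0 mg).
Take 1 serving of sweet potato: uses 101 kcal, +18.0 mg vitamin C (running total 459.0 mg).
Take 1.451 servings of banana: uses 177 kcal, +20.3 mg vitamin C (running total 479.3 mg).
Greedy by best ratio exhausts the calories allowance optimally: 479.3 mg.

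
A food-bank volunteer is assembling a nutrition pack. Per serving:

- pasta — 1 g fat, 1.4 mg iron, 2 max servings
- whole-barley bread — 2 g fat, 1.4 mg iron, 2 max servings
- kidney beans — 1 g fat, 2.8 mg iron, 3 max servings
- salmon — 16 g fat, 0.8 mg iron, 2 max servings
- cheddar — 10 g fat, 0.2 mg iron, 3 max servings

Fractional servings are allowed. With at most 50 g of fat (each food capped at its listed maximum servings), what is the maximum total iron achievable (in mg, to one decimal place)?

15.8 mg

Iron per g fat: kidney beans 2.8, pasta 1.4, whole-barley bread 0.7, salmon 0.05, cheddar 0.02.
Take 3 servings of kidney beans: uses 3 g fat, +8.4 mg iron (running total 8.4 mg).
Take 2 servings of pasta: uses 2 g fat, +2.8 mg iron (running total 11.2 mg).
Take 2 servings of whole-barley bread: uses 4 g fat, +2.8 mg iron (running total 14.0 mg).
Take 2 servings of salmon: uses 32 g fat, +1.6 mg iron (running total 15.6 mg).
Take 0.9 servings of cheddar: uses 9 g fat, +0.2 mg iron (running total 15.8 mg).
Filling greedily by iron-per-g fat is optimal for one linear limit, giving 15.8 mg.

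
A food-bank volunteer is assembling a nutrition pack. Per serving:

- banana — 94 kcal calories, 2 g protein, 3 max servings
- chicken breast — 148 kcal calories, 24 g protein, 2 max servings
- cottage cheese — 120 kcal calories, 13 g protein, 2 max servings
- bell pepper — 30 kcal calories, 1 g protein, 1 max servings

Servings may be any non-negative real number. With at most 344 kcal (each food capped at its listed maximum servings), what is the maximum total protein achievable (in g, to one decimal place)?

53.2 g

Protein per kcal: chicken breast 0.1622, cottage cheese 0.1083, bell pepper 0.03333, banana 0.02128.
Take 2 servings of chicken breast: uses 296 kcal, +48.0 g protein (running total 48.0 g).
Take 0.4 servings of cottage cheese: uses 48 kcal, +5.2 g protein (running total 53.2 g).
Greedy by best ratio exhausts the calories allowance optimally: 53.2 g.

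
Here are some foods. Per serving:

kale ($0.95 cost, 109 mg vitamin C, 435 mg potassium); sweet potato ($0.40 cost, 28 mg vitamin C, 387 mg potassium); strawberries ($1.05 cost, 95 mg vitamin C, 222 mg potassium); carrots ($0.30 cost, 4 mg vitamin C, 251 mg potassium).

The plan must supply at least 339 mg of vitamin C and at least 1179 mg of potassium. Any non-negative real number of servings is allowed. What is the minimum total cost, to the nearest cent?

$2.95

Check every corner: each single food scaled to meet both minima, and each pair solved so both constraints bind.
kale only: max(339/109, 1179/435) = 3.11 servings → $2.95.
sweet potato only: max(339/28, 1179/387) = 12.11 servings → $4.84.
strawberries only: max(339/95, 1179/222) = 5.311 servings → $5.58.
carrots only: max(339/4, 1179/251) = 84.75 servings → $25.43.
kale + sweet potato: intersection lies outside the first quadrant.
kale + strawberries with both tight: 2.146 servings and 1.107 servings → $3.20.
kale + carrots: the both-tight solution has a negative serving — not a feasible corner.
sweet potato + strawberries with both tight: 1.203 servings and 3.214 servings → $3.86.
sweet potato + carrots with both targets exact would need a negative amount; discard.
strawberries + carrots with both tight: 3.501 servings and 1.601 servings → $4.16.
So the least-cost plan costs $2.95.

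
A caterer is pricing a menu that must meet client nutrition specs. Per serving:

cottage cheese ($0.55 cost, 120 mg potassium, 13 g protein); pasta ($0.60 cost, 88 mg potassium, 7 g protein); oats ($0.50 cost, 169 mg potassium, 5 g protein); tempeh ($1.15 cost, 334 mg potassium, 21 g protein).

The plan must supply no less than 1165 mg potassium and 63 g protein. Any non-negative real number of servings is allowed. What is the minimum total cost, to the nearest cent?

$3.86

cottage cheese only: max(1165/120, 63/13) = 9.708 servings → $5.34.
pasta only: max(1165/88, 63/7) = 13.24 servings → $7.94.
oats only: max(1165/169, 63/5) = 12.6 servings → $6.30.
tempeh only: max(1165/334, 63/21) = 3.488 servings → $4.01.
cottage cheese + pasta: intersection lies outside the first quadrant.
cottage cheese + oats with both tight: 3.019 servings and 4.75 servings → $4.04.
cottage cheese + tempeh: the both-tight solution has a negative serving — not a feasible corner.
pasta + oats with both tight: 6.49 servings and 3.514 servings → $5.65.
pasta + tempeh: the both-tight solution has a negative serving — not a feasible corner.
oats + tempeh with both tight: 1.822 servings and 2.566 servings → $3.86.
Cheapest feasible corner: $3.86.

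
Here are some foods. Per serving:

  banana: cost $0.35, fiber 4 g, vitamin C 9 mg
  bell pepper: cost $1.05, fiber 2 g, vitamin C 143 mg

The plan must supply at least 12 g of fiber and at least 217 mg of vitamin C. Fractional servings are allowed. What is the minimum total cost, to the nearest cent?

banana only: max(12/4, 217/9) = 24.11 servings → $8.44.
bell pepper only: max(12/2, 217/143) = 6 servings → $6.30.
banana + bell pepper with both tight: 2.314 servings and 1.372 servings → $2.25.
Cheapest feasible corner: $2.25.

$2.25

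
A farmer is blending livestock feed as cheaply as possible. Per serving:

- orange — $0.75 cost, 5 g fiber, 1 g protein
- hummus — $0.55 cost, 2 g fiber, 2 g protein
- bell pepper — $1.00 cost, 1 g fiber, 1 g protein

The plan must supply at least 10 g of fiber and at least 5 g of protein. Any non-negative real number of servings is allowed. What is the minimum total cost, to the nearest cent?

$1.97

This is a tiny linear program; its minimum lies at a vertex of the feasible set. List the vertices and price them.
orange only: max(10/5, 5/1) = 5 servings → $3.75.
hummus only: max(10/2, 5/2) = 5 servings → $2.75.
bell pepper only: max(10/1, 5/1) = 10 servings → $10.00.
orange + hummus with both tight: 1.25 servings and 1.875 servings → $1.97.
orange + bell pepper with both tight: 1.25 servings and 3.75 servings → $4.69.
hummus + bell pepper (both tight): parallel constraints — no distinct corner.
The minimum over all feasible corners is $1.97.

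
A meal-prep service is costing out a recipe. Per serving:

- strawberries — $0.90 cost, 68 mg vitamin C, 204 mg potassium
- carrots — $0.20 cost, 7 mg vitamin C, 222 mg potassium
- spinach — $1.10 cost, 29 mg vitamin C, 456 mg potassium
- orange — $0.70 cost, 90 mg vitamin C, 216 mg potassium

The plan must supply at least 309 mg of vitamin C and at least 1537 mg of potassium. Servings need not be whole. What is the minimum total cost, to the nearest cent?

This is a tiny linear program; its minimum lies at a vertex of the feasible set. List the vertices and price them.
strawberries only: max(309/68, 1537/204) = 7.534 servings → $6.78.
carrots only: max(309/7, 1537/222) = 44.14 servings → $8.83.
spinach only: max(309/29, 1537/456) = 10.66 servings → $11.72.
orange only: max(309/90, 1537/216) = 7.116 servings → $4.98.
strawberries + carrots with both tight: 4.232 servings and 3.035 servings → $4.42.
strawberries + spinach with both tight: 3.839 servings and 1.653 servings → $5.27.
strawberries + orange: intersection lies outside the first quadrant.
carrots + spinach: intersection lies outside the first quadrant.
carrots + orange with both tight: 3.876 servings and 3.132 servings → $2.97.
spinach + orange with both tight: 2.058 servings and 2.77 servings → $4.20.
So the least-cost plan costs $2.97.

$2.97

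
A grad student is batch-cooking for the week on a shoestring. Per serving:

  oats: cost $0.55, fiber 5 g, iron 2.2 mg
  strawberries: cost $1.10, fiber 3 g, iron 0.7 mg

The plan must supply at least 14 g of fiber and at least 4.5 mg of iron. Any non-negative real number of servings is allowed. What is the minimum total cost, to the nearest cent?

Compare the cost at each extreme point of the feasible region.
oats only: max(14/5, 4.5/2.2) = 2.8 servings → $1.54.
strawberries only: max(14/3, 4.5/0.7) = 6.429 servings → $7.07.
oats + strawberries with both tight: 1.194 servings and 2.677 servings → $3.60.
The minimum over all feasible corners is $1.54.

$1.54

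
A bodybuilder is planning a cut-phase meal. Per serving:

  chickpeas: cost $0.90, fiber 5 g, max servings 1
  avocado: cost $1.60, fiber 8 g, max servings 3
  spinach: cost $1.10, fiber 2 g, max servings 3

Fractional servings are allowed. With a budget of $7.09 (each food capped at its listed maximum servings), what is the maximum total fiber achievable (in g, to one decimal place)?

31.5 g

Fiber per dollar: chickpeas 5.556, avocado 5, spinach 1.818.
Take 1 serving of chickpeas: spends $0.90, +5.0 g fiber (running total 5.0 g).
Take 3 servings of avocado: spends $4.80, +24.0 g fiber (running total 29.0 g).
Take 1.264 servings of spinach: spends $1.39, +2.5 g fiber (running total 31.5 g).
Greedy by best ratio exhausts the cost allowance optimally: 31.5 g.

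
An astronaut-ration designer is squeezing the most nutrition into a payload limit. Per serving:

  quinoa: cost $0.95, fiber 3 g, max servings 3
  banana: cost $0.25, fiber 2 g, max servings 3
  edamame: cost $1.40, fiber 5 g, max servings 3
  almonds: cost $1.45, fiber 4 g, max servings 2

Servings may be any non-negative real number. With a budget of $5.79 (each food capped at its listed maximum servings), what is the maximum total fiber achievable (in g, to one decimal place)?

Fiber per dollar: banana 8, edamame 3.571, quinoa 3.158, almonds 2.759.
Take 3 servings of banana: spends $0.75, +6.0 g fiber (running total 6.0 g).
Take 3 servings of edamame: spends $4.20, +15.0 g fiber (running total 21.0 g).
Take 0.8842 servings of quinoa: spends $0.84, +2.7 g fiber (running total 23.7 g).
Greedy by best ratio exhausts the cost allowance optimally: 23.7 g.

23.7 g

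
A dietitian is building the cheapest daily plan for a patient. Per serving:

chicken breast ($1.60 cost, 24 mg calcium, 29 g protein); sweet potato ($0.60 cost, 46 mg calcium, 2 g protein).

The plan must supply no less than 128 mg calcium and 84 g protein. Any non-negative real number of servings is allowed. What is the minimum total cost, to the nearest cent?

With two linear requirements the optimum uses one or two foods; enumerate the corners.
chicken breast only: max(128/24, 84/29) = 5.333 servings → $8.53.
sweet potato only: max(128/46, 84/2) = 42 servings → $25.20.
chicken breast + sweet potato with both tight: 2.806 servings and 1.319 servings → $5.28.
Cheapest feasible corner: $5.28.

$5.28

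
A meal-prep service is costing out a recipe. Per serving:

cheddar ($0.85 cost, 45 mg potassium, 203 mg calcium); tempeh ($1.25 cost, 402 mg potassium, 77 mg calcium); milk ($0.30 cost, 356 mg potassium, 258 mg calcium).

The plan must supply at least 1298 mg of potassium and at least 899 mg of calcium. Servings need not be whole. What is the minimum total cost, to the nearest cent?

The cheapest plan sits at a corner of the feasible region — with two constraints it uses at most two foods.
cheddar only: max(1298/45, 899/203) = 28.84 servings → $24.52.
tempeh only: max(1298/402, 899/77) = 11.68 servings → $14.59.
milk only: max(1298/356, 899/258) = 3.646 servings → $1.09.
cheddar + tempeh with both tight: 3.346 servings and 2.854 servings → $6.41.
cheddar + milk with both targets exact would need a negative amount; discard.
tempeh + milk with both tight: 0.1945 servings and 3.426 servings → $1.27.
So the least-cost plan costs $1.09.

$1.09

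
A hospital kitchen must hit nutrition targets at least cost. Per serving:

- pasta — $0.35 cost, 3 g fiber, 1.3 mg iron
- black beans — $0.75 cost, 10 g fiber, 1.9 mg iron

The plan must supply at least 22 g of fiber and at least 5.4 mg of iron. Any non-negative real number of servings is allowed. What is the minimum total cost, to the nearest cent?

$1.86

At the optimum either one food covers both requirements or two foods hit both targets exactly; no other combination can be cheaper.
pasta only: max(22/3, 5.4/1.3) = 7.333 servings → $2.57.
black beans only: max(22/10, 5.4/1.9) = 2.842 servings → $2.13.
pasta + black beans with both tight: 1.671 servings and 1.699 servings → $1.86.
The minimum over all feasible corners is $1.86.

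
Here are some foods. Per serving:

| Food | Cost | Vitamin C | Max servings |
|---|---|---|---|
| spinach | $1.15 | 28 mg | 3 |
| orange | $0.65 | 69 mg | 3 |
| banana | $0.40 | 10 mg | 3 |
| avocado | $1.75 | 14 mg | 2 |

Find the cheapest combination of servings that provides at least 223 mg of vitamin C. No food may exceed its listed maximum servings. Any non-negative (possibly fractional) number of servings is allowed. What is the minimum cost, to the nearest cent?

Cost per mg of vitamin C: orange $0.0094, banana $0.0400, spinach $0.0411, avocado $0.1250.
Take 3 servings of orange: +207.0 mg vitamin C for $1.95 (total $1.95, still need 16.0 mg).
Take 1.6 servings of banana: +16.0 mg vitamin C for $0.64 (total $2.59, still need 0.0 mg).
Filling from the cheapest source first is optimal under one linear minimum: $2.59.

$2.59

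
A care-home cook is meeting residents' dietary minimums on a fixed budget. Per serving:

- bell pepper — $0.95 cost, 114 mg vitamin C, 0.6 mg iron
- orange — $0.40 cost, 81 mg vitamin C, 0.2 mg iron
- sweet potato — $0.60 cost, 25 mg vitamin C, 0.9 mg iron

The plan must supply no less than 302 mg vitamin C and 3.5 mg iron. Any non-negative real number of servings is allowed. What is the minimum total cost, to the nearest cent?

At the optimum either one food covers both requirements or two foods hit both targets exactly; no other combination can be cheaper.
bell pepper only: max(302/114, 3.5/0.6) = 5.833 servings → $5.54.
orange only: max(302/81, 3.5/0.2) = 17.5 servings → $7.00.
sweet potato only: max(302/25, 3.5/0.9) = 12.08 servings → $7.25.
bell pepper + orange: intersection lies outside the first quadrant.
bell pepper + sweet potato with both tight: 2.104 servings and 2.486 servings → $3.49.
orange + sweet potato with both tight: 2.714 servings and 3.286 servings → $3.06.
Cheapest feasible corner: $3.06.

$3.06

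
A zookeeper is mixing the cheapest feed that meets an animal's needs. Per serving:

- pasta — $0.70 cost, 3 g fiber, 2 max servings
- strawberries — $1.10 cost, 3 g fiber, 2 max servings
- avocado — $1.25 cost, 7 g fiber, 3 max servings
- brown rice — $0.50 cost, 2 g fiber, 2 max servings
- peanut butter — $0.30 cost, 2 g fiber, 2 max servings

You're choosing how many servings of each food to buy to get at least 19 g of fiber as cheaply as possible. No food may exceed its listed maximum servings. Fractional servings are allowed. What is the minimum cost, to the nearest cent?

$3.28

Cost per g of fiber: peanut butter $0.1500, avocado $0.1786, pasta $0.2333, brown rice $0.2500, strawberries $0.3667.
Take 2 servings of peanut butter: +4.0 g fiber for $0.60 (total $0.60, still need 15.0 g).
Take 2.143 servings of avocado: +15.0 g fiber for $2.68 (total $3.28, still need 0.0 g).
Filling from the cheapest source first is optimal under one linear minimum: $3.28.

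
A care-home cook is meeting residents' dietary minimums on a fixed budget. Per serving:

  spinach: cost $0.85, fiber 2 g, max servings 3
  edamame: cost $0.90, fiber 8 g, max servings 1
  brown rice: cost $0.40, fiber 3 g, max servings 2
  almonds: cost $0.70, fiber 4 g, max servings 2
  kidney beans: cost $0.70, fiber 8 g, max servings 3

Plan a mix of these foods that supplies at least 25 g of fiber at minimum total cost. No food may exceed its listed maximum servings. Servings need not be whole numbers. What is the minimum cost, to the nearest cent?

Cost per g of fiber: kidney beans $0.0875, edamame $0.1125, brown rice $0.1333, almonds $0.1750, spinach $0.4250.
Take 3 servings of kidney beans: +24.0 g fiber for $2.10 (total $2.10, still need 1.0 g).
Take 0.125 servings of edamame: +1.0 g fiber for $0.11 (total $2.21, still need 0.0 g).
Greedy by cheapest-per-g is optimal for a single linear constraint, so the minimum cost is $2.21.

$2.21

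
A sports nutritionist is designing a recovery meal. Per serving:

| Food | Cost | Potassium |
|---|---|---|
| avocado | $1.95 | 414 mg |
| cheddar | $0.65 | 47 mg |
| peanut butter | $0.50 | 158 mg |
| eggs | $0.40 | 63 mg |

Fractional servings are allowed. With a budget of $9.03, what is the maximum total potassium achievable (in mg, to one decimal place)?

Potassium per dollar: peanut butter 316, avocado 212.3, eggs 157.5, cheddar 72.31.
With no serving limits, spend the whole cost allowance on peanut butter: $9.03 / $0.50 × 158 mg = 2853.5 mg.

2853.5 mg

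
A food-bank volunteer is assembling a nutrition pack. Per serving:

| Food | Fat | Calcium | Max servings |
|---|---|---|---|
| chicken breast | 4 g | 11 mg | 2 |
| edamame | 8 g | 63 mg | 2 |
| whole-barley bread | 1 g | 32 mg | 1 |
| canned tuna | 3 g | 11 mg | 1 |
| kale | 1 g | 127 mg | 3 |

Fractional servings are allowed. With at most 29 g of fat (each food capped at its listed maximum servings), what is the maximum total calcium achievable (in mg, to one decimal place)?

Calcium per g fat: kale 127, whole-barley bread 32, edamame 7.875, canned tuna 3.667, chicken breast 2.75.
Take 3 servings of kale: uses 3 g fat, +381.0 mg calcium (running total 381.0 mg).
Take 1 serving of whole-barley bread: uses 1 g fat, +32.0 mg calcium (running total 413.0 mg).
Take 2 servings of edamame: uses 16 g fat, +126.0 mg calcium (running total 539.0 mg).
Take 1 serving of canned tuna: uses 3 g fat, +11.0 mg calcium (running total 550.0 mg).
Take 1.5 servings of chicken breast: uses 6 g fat, +16.5 mg calcium (running total 566.5 mg).
Filling greedily by calcium-per-g fat is optimal for one linear limit, giving 566.5 mg.

566.5 mg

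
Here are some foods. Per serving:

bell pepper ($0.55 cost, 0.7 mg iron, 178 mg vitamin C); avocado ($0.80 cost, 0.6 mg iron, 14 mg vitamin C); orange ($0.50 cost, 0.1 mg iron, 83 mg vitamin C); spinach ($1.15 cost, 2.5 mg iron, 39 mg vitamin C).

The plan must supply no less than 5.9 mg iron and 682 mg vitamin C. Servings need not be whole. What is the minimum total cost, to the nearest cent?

Minimising a linear cost over {iron ≥ 5.9, vitamin C ≥ 682, servings ≥ 0} — the optimum is at a vertex, using one or two foods.
bell pepper only: max(5.9/0.7, 682/178) = 8.429 servings → $4.64.
avocado only: max(5.9/0.6, 682/14) = 48.71 servings → $38.97.
orange only: max(5.9/0.1, 682/83) = 59 servings → $29.50.
spinach only: max(5.9/2.5, 682/39) = 17.49 servings → $20.11.
bell pepper + avocado with both tight: 3.367 servings and 5.905 servings → $6.58.
bell pepper + orange: the both-tight solution has a negative serving — not a feasible corner.
bell pepper + spinach with both tight: 3.531 servings and 1.371 servings → $3.52.
avocado + orange with both tight: 8.709 servings and 6.748 servings → $10.34.
avocado + spinach: intersection lies outside the first quadrant.
orange + spinach with both tight: 7.244 servings and 2.07 servings → $6.00.
So the least-cost plan costs $3.52.

$3.52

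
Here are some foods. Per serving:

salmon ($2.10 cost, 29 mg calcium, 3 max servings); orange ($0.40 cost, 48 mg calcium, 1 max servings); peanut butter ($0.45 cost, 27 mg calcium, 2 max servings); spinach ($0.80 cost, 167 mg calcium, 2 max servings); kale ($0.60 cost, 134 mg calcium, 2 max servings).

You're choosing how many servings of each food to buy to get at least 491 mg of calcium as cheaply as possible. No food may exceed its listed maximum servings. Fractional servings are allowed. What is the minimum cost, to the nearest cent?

Cost per mg of calcium: kale $0.0045, spinach $0.0048, orange $0.0083, peanut butter $0.0167, salmon $0.0724.
Take 2 servings of kale: +268.0 mg calcium for $1.20 (total $1.20, still need 223.0 mg).
Take 1.335 servings of spinach: +223.0 mg calcium for $1.07 (total $2.27, still need 0.0 mg).
Filling from the cheapest source first is optimal under one linear minimum: $2.27.

$2.27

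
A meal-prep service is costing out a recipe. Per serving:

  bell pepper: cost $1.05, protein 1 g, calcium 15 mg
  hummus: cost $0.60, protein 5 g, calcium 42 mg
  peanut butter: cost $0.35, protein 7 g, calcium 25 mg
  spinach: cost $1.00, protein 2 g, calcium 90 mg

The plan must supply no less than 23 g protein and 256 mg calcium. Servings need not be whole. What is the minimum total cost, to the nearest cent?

Minimising a linear cost over {protein ≥ 23, calcium ≥ 256, servings ≥ 0} — the optimum is at a vertex, using one or two foods.
bell pepper only: max(23/1, 256/15) = 23 servings → $24.15.
hummus only: max(23/5, 256/42) = 6.095 servings → $3.66.
peanut butter only: max(23/7, 256/25) = 10.24 servings → $3.58.
spinach only: max(23/2, 256/90) = 11.5 servings → $11.50.
bell pepper + hummus with both tight: 9.515 servings and 2.697 servings → $11.61.
bell pepper + peanut butter with both tight: 15.21 servings and 1.113 servings → $16.36.
bell pepper + spinach: the both-tight solution has a negative serving — not a feasible corner.
hummus + peanut butter with both targets exact would need a negative amount; discard.
hummus + spinach with both tight: 4.257 servings and 0.8579 servings → $3.41.
peanut butter + spinach with both tight: 2.686 servings and 2.098 servings → $3.04.
The minimum over all feasible corners is $3.04.

$3.04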